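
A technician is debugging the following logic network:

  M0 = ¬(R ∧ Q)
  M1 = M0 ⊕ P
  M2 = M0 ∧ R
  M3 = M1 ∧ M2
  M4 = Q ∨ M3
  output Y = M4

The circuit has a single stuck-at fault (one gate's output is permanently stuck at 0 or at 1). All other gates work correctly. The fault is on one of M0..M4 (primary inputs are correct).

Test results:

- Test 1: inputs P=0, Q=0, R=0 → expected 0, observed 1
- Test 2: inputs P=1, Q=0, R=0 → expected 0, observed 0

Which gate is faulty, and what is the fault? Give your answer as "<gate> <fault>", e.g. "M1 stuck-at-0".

Fault-free values for test 1 (P=0, Q=0, R=0): M0=1, M1=1, M2=0, M3=0, M4=0, giving Y=0. Observed 1.
Test 1: faults giving observed 1 are {M2 stuck-at-1, M3 stuck-at-1, M4 stuck-at-1}.
Test 2 (P=1, Q=0, R=0): fault-free M0=1, M1=0, M2=0, M3=0, M4=0 → 0; observed 0. Eliminates M3 stuck-at-1, M4 stuck-at-1.
Only M2 stuck-at-1 is consistent with every test.

M2 stuck-at-1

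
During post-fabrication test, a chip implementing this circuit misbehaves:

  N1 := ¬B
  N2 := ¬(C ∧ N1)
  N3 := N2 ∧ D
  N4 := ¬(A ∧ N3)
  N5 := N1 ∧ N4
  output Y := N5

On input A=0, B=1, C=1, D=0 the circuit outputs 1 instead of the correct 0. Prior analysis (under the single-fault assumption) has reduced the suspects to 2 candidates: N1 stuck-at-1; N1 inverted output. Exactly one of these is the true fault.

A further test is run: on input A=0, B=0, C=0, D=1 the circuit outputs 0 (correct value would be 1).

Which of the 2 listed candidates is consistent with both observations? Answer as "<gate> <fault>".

N1 inverted output

Evaluate each candidate on input A=0, B=0, C=0, D=1:
  N1 stuck-at-1: N1=1 [stuck-at-1], N2=1, N3=1, N4=1, N5=1 → 1 — eliminated
  N1 inverted output: N1=0 [inverted output], N2=1, N3=1, N4=1, N5=0 → 0 — matches
Only N1 inverted output reproduces the observed 0.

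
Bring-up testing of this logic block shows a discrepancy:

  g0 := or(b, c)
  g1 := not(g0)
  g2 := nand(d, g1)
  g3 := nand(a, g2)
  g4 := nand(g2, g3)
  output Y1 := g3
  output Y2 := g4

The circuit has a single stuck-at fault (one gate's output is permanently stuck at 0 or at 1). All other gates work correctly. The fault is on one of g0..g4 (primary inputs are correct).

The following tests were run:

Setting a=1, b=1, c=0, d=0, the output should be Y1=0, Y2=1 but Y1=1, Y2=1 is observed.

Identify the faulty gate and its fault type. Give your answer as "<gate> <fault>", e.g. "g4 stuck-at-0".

Fault-free values for test 1 (a=1, b=1, c=0, d=0): g0=1, g1=0, g2=1, g3=0, g4=1, giving Y1=0, Y2=1. Observed Y1=1, Y2=1.
Test 1: faults giving observed Y1=1, Y2=1 are {g2 stuck-at-0}.
Only g2 stuck-at-0 is consistent with every test.

g2 stuck-at-0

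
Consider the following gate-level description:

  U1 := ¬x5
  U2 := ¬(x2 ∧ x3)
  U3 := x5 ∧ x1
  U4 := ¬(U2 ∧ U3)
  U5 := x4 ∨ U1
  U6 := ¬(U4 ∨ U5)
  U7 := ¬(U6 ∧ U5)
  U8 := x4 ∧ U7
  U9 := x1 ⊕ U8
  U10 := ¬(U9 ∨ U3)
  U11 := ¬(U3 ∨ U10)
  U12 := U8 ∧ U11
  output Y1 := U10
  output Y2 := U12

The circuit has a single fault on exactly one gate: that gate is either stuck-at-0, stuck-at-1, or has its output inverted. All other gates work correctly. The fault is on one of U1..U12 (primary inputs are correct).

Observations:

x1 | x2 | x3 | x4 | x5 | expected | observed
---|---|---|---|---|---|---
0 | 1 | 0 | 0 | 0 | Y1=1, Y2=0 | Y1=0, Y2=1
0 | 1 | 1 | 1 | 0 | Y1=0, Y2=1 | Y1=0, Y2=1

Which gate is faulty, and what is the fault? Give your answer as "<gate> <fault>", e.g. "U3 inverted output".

U8 stuck-at-1

Fault-free values for test 1 (x1=0, x2=1, x3=0, x4=0, x5=0): U1=1, U2=1, U3=0, U4=1, U5=1, U6=0, U7=1, U8=0, U9=0, U10=1, U11=0, U12=0, giving Y1=1, Y2=0. Observed Y1=0, Y2=1.
Test 1: faults giving observed Y1=0, Y2=1 are {U8 stuck-at-1, U8 inverted output}.
Test 2 (x1=0, x2=1, x3=1, x4=1, x5=0): fault-free U1=1, U2=0, U3=0, U4=1, U5=1, U6=0, U7=1, U8=1, U9=1, U10=0, U11=1, U12=1 → Y1=0, Y2=1; observed Y1=0, Y2=1. Eliminates U8 inverted output.
Only U8 stuck-at-1 is consistent with every test.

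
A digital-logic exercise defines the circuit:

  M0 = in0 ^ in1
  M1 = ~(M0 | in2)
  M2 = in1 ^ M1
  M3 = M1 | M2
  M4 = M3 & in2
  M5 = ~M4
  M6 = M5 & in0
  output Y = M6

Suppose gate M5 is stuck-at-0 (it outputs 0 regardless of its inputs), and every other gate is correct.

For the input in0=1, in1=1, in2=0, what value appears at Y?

0

Propagate with M5 forced: M0=0, M1=1, M2=0, M3=1, M4=0, M5=0 [stuck-at-0], M6=0.
So Y = 0. (Without the fault it would be 1.)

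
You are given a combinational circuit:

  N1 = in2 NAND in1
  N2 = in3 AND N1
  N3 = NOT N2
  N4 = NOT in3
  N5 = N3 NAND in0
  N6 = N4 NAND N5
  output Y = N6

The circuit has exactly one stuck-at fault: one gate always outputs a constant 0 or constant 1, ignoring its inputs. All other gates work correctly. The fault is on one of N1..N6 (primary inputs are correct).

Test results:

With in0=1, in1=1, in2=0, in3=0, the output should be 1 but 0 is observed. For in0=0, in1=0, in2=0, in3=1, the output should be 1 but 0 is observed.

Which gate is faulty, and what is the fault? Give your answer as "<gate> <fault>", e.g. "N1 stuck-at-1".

N6 stuck-at-0

Fault-free values for test 1 (in0=1, in1=1, in2=0, in3=0): N1=1, N2=0, N3=1, N4=1, N5=0, N6=1, giving Y=1. Observed 0.
Test 1: faults giving observed 0 are {N2 stuck-at-1, N3 stuck-at-0, N5 stuck-at-1, N6 stuck-at-0}.
Test 2 (in0=0, in1=0, in2=0, in3=1): fault-free N1=1, N2=1, N3=0, N4=0, N5=1, N6=1 → 1; observed 0. Eliminates N2 stuck-at-1, N3 stuck-at-0, N5 stuck-at-1.
Only N6 stuck-at-0 is consistent with every test.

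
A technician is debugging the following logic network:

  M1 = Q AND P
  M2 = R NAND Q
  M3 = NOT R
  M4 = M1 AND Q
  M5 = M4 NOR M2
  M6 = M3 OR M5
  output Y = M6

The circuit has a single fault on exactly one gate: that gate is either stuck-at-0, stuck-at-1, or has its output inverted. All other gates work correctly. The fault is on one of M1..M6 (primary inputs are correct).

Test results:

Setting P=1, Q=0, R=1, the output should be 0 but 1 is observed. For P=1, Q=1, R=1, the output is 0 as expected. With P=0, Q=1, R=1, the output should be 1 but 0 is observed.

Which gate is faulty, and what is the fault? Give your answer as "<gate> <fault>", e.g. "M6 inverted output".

Fault-free values for test 1 (P=1, Q=0, R=1): M1=0, M2=1, M3=0, M4=0, M5=0, M6=0, giving Y=0. Observed 1.
Test 1: faults giving observed 1 are {M2 stuck-at-0, M2 inverted output, M3 stuck-at-1, M3 inverted output, M5 stuck-at-1, M5 inverted output, M6 stuck-at-1, M6 inverted output}.
Test 2 (P=1, Q=1, R=1): fault-free M1=1, M2=0, M3=0, M4=1, M5=0, M6=0 → 0; observed 0. Eliminates M3 stuck-at-1, M3 inverted output, M5 stuck-at-1, M5 inverted output, M6 stuck-at-1, M6 inverted output.
Test 3 (P=0, Q=1, R=1): fault-free M1=0, M2=0, M3=0, M4=0, M5=1, M6=1 → 1; observed 0. Eliminates M2 stuck-at-0.
Only M2 inverted output is consistent with every test.

M2 inverted output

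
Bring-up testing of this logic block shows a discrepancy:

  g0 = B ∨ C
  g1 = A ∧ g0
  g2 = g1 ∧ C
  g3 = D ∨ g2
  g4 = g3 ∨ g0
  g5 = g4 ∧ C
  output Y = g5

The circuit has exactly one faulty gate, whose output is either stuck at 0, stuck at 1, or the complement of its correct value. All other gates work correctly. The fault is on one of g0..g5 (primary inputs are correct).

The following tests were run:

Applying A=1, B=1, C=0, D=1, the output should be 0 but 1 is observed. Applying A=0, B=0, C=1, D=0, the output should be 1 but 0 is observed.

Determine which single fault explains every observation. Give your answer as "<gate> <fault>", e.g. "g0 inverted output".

Fault-free values for test 1 (A=1, B=1, C=0, D=1): g0=1, g1=1, g2=0, g3=1, g4=1, g5=0, giving Y=0. Observed 1.
Test 1: faults giving observed 1 are {g5 stuck-at-1, g5 inverted output}.
Test 2 (A=0, B=0, C=1, D=0): fault-free g0=1, g1=0, g2=0, g3=0, g4=1, g5=1 → 1; observed 0. Eliminates g5 stuck-at-1.
Only g5 inverted output is consistent with every test.

g5 inverted output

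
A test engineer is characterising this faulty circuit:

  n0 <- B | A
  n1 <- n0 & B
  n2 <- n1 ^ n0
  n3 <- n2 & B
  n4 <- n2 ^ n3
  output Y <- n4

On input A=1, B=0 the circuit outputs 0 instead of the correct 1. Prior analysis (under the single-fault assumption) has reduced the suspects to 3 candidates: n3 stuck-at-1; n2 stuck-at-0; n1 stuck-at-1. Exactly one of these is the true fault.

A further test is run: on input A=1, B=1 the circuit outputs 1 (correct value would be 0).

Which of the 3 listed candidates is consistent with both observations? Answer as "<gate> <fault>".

n3 stuck-at-1

Evaluate each candidate on input A=1, B=1:
  n3 stuck-at-1: n0=1, n1=1, n2=0, n3=1 [stuck-at-1], n4=1 → 1 — matches
  n2 stuck-at-0: n0=1, n1=1, n2=0 [stuck-at-0], n3=0, n4=0 → 0 — eliminated
  n1 stuck-at-1: n0=1, n1=1 [stuck-at-1], n2=0, n3=0, n4=0 → 0 — eliminated
Only n3 stuck-at-1 reproduces the observed 1.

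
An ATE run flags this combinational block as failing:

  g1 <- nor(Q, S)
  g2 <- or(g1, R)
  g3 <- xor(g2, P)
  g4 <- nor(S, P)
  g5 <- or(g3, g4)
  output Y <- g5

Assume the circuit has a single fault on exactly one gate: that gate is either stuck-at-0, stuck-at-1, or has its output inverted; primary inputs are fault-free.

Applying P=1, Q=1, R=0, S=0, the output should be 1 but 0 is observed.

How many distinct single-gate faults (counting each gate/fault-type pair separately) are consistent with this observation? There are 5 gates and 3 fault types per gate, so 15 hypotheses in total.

8

Fault-free: g1=0, g2=0, g3=1, g4=0, g5=1 → 1. Observed 0.
  g1: stuck-at-1, inverted output ✓; others ✗
  g2: stuck-at-1, inverted output ✓; others ✗
  g3: stuck-at-0, inverted output ✓; others ✗
  g4: none of the 3 fault types match ✗
  g5: stuck-at-0, inverted output ✓; others ✗
Consistent faults: {g1 stuck-at-1, g1 inverted output, g2 stuck-at-1, g2 inverted output, g3 stuck-at-0, g3 inverted output, g5 stuck-at-0, g5 inverted output} — 8 in all.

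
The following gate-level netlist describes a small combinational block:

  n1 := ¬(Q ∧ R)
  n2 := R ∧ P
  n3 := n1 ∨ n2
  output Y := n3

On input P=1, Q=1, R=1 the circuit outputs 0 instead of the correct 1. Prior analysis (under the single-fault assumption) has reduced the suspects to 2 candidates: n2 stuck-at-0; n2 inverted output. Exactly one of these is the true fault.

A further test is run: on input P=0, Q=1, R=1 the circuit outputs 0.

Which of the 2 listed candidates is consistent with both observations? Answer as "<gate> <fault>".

n2 stuck-at-0

Evaluate each candidate on input P=0, Q=1, R=1:
  n2 stuck-at-0: n1=0, n2=0 [stuck-at-0], n3=0 → 0 — matches
  n2 inverted output: n1=0, n2=1 [inverted output], n3=1 → 1 — eliminated
Only n2 stuck-at-0 reproduces the observed 0.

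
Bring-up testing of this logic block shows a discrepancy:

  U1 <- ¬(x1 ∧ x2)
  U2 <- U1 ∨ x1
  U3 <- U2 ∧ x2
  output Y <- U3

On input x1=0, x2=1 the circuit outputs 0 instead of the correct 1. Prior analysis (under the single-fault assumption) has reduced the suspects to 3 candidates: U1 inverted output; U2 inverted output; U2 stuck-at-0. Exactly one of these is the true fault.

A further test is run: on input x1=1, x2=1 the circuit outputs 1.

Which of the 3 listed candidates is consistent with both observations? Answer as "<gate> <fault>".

Evaluate each candidate on input x1=1, x2=1:
  U1 inverted output: U1=1 [inverted output], U2=1, U3=1 → 1 — matches
  U2 inverted output: U1=0, U2=0 [inverted output], U3=0 → 0 — eliminated
  U2 stuck-at-0: U1=0, U2=0 [stuck-at-0], U3=0 → 0 — eliminated
Only U1 inverted output reproduces the observed 1.

U1 inverted output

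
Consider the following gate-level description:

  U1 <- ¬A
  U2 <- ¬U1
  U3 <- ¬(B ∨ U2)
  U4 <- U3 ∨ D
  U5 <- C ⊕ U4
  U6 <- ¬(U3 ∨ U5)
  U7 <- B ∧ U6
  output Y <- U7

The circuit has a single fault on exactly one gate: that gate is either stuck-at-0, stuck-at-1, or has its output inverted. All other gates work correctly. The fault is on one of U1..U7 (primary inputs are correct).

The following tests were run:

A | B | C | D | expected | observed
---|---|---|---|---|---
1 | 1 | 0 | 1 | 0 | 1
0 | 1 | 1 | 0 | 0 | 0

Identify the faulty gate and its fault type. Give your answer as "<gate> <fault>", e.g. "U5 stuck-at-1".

U4 stuck-at-0

Fault-free values for test 1 (A=1, B=1, C=0, D=1): U1=0, U2=1, U3=0, U4=1, U5=1, U6=0, U7=0, giving Y=0. Observed 1.
Test 1: faults giving observed 1 are {U4 stuck-at-0, U4 inverted output, U5 stuck-at-0, U5 inverted output, U6 stuck-at-1, U6 inverted output, U7 stuck-at-1, U7 inverted output}.
Test 2 (A=0, B=1, C=1, D=0): fault-free U1=1, U2=0, U3=0, U4=0, U5=1, U6=0, U7=0 → 0; observed 0. Eliminates U4 inverted output, U5 stuck-at-0, U5 inverted output, U6 stuck-at-1, U6 inverted output, U7 stuck-at-1, U7 inverted output.
Only U4 stuck-at-0 is consistent with every test.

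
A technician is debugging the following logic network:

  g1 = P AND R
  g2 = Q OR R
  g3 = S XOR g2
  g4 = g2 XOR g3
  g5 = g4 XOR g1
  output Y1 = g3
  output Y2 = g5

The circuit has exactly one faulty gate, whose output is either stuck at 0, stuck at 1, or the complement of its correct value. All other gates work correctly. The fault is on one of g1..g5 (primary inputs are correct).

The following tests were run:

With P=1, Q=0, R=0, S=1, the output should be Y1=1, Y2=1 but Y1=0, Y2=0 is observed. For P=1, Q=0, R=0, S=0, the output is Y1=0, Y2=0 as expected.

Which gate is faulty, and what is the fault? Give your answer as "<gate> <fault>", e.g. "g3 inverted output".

Fault-free values for test 1 (P=1, Q=0, R=0, S=1): g1=0, g2=0, g3=1, g4=1, g5=1, giving Y1=1, Y2=1. Observed Y1=0, Y2=0.
Test 1: faults giving observed Y1=0, Y2=0 are {g3 stuck-at-0, g3 inverted output}.
Test 2 (P=1, Q=0, R=0, S=0): fault-free g1=0, g2=0, g3=0, g4=0, g5=0 → Y1=0, Y2=0; observed Y1=0, Y2=0. Eliminates g3 inverted output.
Only g3 stuck-at-0 is consistent with every test.

g3 stuck-at-0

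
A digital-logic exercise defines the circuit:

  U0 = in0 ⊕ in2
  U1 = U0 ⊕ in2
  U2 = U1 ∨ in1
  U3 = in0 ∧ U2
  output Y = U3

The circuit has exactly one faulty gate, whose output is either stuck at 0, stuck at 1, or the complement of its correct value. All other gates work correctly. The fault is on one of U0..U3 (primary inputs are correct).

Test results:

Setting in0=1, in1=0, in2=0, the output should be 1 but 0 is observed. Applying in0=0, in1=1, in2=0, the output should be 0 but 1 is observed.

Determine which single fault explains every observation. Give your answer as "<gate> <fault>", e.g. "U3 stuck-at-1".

U3 inverted output

Fault-free values for test 1 (in0=1, in1=0, in2=0): U0=1, U1=1, U2=1, U3=1, giving Y=1. Observed 0.
Test 1: faults giving observed 0 are {U0 stuck-at-0, U0 inverted output, U1 stuck-at-0, U1 inverted output, U2 stuck-at-0, U2 inverted output, U3 stuck-at-0, U3 inverted output}.
Test 2 (in0=0, in1=1, in2=0): fault-free U0=0, U1=0, U2=1, U3=0 → 0; observed 1. Eliminates U0 stuck-at-0, U0 inverted output, U1 stuck-at-0, U1 inverted output, U2 stuck-at-0, U2 inverted output, U3 stuck-at-0.
Only U3 inverted output is consistent with every test.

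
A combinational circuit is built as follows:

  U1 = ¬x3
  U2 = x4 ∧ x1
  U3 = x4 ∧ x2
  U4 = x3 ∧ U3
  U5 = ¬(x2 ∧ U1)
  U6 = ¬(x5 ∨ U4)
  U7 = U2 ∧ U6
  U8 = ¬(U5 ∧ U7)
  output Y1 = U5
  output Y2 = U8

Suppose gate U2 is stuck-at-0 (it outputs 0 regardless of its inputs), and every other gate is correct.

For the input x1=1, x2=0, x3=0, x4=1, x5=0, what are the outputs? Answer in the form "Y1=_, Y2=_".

Y1=1, Y2=1

Propagate with U2 forced: U1=1, U2=0 [stuck-at-0], U3=0, U4=0, U5=1, U6=1, U7=0, U8=1.
So the outputs are Y1=1, Y2=1. (Without the fault they would be Y1=1, Y2=0.)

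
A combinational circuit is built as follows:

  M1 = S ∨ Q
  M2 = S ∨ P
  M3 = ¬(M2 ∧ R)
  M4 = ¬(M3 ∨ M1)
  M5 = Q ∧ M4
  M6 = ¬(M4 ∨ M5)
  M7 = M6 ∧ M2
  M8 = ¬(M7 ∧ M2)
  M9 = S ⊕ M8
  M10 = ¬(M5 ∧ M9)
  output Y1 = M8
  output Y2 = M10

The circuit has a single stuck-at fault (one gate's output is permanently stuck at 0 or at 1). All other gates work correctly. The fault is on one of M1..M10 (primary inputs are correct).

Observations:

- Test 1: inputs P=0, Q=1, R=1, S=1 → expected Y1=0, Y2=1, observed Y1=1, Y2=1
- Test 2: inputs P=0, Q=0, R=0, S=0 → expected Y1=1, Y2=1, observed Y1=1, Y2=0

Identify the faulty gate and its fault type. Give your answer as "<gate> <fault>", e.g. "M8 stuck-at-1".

M5 stuck-at-1

Fault-free values for test 1 (P=0, Q=1, R=1, S=1): M1=1, M2=1, M3=0, M4=0, M5=0, M6=1, M7=1, M8=0, M9=1, M10=1, giving Y1=0, Y2=1. Observed Y1=1, Y2=1.
Test 1: faults giving observed Y1=1, Y2=1 are {M1 stuck-at-0, M2 stuck-at-0, M4 stuck-at-1, M5 stuck-at-1, M6 stuck-at-0, M7 stuck-at-0, M8 stuck-at-1}.
Test 2 (P=0, Q=0, R=0, S=0): fault-free M1=0, M2=0, M3=1, M4=0, M5=0, M6=1, M7=0, M8=1, M9=1, M10=1 → Y1=1, Y2=1; observed Y1=1, Y2=0. Eliminates M1 stuck-at-0, M2 stuck-at-0, M4 stuck-at-1, M6 stuck-at-0, M7 stuck-at-0, M8 stuck-at-1.
Only M5 stuck-at-1 is consistent with every test.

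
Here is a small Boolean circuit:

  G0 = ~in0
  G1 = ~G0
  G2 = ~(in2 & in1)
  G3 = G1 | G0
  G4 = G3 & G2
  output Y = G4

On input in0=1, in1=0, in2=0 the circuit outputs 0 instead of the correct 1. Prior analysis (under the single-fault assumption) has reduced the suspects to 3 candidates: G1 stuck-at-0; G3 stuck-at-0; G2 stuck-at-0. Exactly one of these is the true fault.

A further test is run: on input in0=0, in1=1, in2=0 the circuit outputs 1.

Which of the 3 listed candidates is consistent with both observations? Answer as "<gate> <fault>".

Evaluate each candidate on input in0=0, in1=1, in2=0:
  G1 stuck-at-0: G0=1, G1=0 [stuck-at-0], G2=1, G3=1, G4=1 → 1 — matches
  G3 stuck-at-0: G0=1, G1=0, G2=1, G3=0 [stuck-at-0], G4=0 → 0 — eliminated
  G2 stuck-at-0: G0=1, G1=0, G2=0 [stuck-at-0], G3=1, G4=0 → 0 — eliminated
Only G1 stuck-at-0 reproduces the observed 1.

G1 stuck-at-0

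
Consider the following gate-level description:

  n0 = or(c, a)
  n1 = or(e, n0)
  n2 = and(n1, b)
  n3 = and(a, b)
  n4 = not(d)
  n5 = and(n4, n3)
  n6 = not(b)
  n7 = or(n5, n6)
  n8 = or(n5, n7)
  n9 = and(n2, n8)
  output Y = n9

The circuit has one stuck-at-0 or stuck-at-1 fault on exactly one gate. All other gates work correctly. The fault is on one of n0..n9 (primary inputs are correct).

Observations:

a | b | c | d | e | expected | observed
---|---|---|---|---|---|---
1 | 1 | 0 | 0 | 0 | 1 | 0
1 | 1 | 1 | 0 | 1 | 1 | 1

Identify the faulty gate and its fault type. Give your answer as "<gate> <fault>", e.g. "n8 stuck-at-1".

n0 stuck-at-0

Fault-free values for test 1 (a=1, b=1, c=0, d=0, e=0): n0=1, n1=1, n2=1, n3=1, n4=1, n5=1, n6=0, n7=1, n8=1, n9=1, giving Y=1. Observed 0.
Test 1: faults giving observed 0 are {n0 stuck-at-0, n1 stuck-at-0, n2 stuck-at-0, n3 stuck-at-0, n4 stuck-at-0, n5 stuck-at-0, n8 stuck-at-0, n9 stuck-at-0}.
Test 2 (a=1, b=1, c=1, d=0, e=1): fault-free n0=1, n1=1, n2=1, n3=1, n4=1, n5=1, n6=0, n7=1, n8=1, n9=1 → 1; observed 1. Eliminates n1 stuck-at-0, n2 stuck-at-0, n3 stuck-at-0, n4 stuck-at-0, n5 stuck-at-0, n8 stuck-at-0, n9 stuck-at-0.
Only n0 stuck-at-0 is consistent with every test.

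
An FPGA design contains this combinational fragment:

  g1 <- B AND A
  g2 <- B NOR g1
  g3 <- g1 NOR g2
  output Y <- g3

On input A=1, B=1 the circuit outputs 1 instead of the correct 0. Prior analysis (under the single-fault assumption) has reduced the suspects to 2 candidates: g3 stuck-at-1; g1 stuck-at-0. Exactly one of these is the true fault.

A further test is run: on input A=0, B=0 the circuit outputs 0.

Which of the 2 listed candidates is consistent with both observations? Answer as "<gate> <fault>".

g1 stuck-at-0

Evaluate each candidate on input A=0, B=0:
  g3 stuck-at-1: g1=0, g2=1, g3=1 [stuck-at-1] → 1 — eliminated
  g1 stuck-at-0: g1=0 [stuck-at-0], g2=1, g3=0 → 0 — matches
Only g1 stuck-at-0 reproduces the observed 0.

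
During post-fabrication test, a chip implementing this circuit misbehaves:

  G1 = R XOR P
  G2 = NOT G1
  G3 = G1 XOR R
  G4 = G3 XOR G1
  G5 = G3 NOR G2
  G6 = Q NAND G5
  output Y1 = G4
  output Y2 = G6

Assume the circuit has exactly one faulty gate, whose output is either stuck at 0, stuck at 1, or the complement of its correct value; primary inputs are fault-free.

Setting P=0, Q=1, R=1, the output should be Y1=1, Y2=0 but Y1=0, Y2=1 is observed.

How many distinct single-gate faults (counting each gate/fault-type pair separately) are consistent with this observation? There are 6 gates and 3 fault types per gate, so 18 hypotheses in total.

2

Fault-free: G1=1, G2=0, G3=0, G4=1, G5=1, G6=0 → Y1=1, Y2=0. Observed Y1=0, Y2=1.
  G1: none of the 3 fault types match ✗
  G2: none of the 3 fault types match ✗
  G3: stuck-at-1, inverted output ✓; others ✗
  G4: none of the 3 fault types match ✗
  G5: none of the 3 fault types match ✗
  G6: none of the 3 fault types match ✗
Consistent faults: {G3 stuck-at-1, G3 inverted output} — 2 in all.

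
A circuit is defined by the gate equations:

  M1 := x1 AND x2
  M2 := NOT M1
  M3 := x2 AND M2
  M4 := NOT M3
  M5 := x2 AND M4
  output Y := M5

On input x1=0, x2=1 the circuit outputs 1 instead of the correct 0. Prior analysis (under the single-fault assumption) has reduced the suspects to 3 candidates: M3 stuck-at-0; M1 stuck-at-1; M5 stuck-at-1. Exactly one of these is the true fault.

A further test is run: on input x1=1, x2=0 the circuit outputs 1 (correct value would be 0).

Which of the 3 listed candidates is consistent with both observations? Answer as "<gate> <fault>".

Evaluate each candidate on input x1=1, x2=0:
  M3 stuck-at-0: M1=0, M2=1, M3=0 [stuck-at-0], M4=1, M5=0 → 0 — eliminated
  M1 stuck-at-1: M1=1 [stuck-at-1], M2=0, M3=0, M4=1, M5=0 → 0 — eliminated
  M5 stuck-at-1: M1=0, M2=1, M3=0, M4=1, M5=1 [stuck-at-1] → 1 — matches
Only M5 stuck-at-1 reproduces the observed 1.

M5 stuck-at-1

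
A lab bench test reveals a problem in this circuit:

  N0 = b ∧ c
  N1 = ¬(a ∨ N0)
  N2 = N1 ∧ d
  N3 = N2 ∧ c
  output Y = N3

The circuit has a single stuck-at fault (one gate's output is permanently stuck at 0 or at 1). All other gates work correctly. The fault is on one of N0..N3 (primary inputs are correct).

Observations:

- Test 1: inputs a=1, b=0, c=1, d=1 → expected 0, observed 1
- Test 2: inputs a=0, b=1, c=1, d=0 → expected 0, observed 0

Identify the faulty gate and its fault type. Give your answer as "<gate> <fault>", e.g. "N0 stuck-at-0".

N1 stuck-at-1

Fault-free values for test 1 (a=1, b=0, c=1, d=1): N0=0, N1=0, N2=0, N3=0, giving Y=0. Observed 1.
Test 1: faults giving observed 1 are {N1 stuck-at-1, N2 stuck-at-1, N3 stuck-at-1}.
Test 2 (a=0, b=1, c=1, d=0): fault-free N0=1, N1=0, N2=0, N3=0 → 0; observed 0. Eliminates N2 stuck-at-1, N3 stuck-at-1.
Only N1 stuck-at-1 is consistent with every test.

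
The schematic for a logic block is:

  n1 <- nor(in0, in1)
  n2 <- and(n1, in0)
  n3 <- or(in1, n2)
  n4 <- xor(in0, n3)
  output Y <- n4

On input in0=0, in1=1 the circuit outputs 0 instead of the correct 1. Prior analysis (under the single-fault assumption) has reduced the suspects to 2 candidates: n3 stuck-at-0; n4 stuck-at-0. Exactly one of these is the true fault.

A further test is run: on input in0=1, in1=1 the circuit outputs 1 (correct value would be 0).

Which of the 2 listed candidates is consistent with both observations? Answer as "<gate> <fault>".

n3 stuck-at-0

Evaluate each candidate on input in0=1, in1=1:
  n3 stuck-at-0: n1=0, n2=0, n3=0 [stuck-at-0], n4=1 → 1 — matches
  n4 stuck-at-0: n1=0, n2=0, n3=1, n4=0 [stuck-at-0] → 0 — eliminated
Only n3 stuck-at-0 reproduces the observed 1.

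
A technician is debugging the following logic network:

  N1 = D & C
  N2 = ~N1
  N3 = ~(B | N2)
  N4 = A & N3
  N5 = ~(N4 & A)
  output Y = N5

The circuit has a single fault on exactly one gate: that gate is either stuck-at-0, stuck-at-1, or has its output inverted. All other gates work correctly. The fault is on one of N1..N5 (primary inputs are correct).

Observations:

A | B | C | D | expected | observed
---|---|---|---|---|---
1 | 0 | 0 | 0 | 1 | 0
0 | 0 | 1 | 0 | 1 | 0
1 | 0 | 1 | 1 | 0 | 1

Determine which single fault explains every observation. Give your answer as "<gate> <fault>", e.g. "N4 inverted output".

Fault-free values for test 1 (A=1, B=0, C=0, D=0): N1=0, N2=1, N3=0, N4=0, N5=1, giving Y=1. Observed 0.
Test 1: faults giving observed 0 are {N1 stuck-at-1, N1 inverted output, N2 stuck-at-0, N2 inverted output, N3 stuck-at-1, N3 inverted output, N4 stuck-at-1, N4 inverted output, N5 stuck-at-0, N5 inverted output}.
Test 2 (A=0, B=0, C=1, D=0): fault-free N1=0, N2=1, N3=0, N4=0, N5=1 → 1; observed 0. Eliminates N1 stuck-at-1, N1 inverted output, N2 stuck-at-0, N2 inverted output, N3 stuck-at-1, N3 inverted output, N4 stuck-at-1, N4 inverted output.
Test 3 (A=1, B=0, C=1, D=1): fault-free N1=1, N2=0, N3=1, N4=1, N5=0 → 0; observed 1. Eliminates N5 stuck-at-0.
Only N5 inverted output is consistent with every test.

N5 inverted output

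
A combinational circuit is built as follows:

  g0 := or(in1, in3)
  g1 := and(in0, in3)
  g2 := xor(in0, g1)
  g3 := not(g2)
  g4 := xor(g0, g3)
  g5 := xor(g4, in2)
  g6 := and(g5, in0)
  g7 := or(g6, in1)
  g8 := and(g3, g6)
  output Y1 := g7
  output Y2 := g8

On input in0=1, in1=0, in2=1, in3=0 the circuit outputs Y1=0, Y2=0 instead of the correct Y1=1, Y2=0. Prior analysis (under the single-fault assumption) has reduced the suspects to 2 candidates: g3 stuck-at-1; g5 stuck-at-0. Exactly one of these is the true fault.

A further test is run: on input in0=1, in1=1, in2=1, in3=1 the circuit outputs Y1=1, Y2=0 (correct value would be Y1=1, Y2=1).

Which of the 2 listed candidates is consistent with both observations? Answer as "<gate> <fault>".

g5 stuck-at-0

Evaluate each candidate on input in0=1, in1=1, in2=1, in3=1:
  g3 stuck-at-1: g0=1, g1=1, g2=0, g3=1 [stuck-at-1], g4=0, g5=1, g6=1, g7=1, g8=1 → Y1=1, Y2=1 — eliminated
  g5 stuck-at-0: g0=1, g1=1, g2=0, g3=1, g4=0, g5=0 [stuck-at-0], g6=0, g7=1, g8=0 → Y1=1, Y2=0 — matches
Only g5 stuck-at-0 reproduces the observed Y1=1, Y2=0.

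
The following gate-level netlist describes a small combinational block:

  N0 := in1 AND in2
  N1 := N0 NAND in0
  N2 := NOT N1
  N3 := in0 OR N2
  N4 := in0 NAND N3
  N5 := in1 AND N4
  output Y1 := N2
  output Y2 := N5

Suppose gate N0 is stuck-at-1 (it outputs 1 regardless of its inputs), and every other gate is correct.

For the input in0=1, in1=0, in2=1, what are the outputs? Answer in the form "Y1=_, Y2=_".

Y1=1, Y2=0

Propagate with N0 forced: N0=1 [stuck-at-1], N1=0, N2=1, N3=1, N4=0, N5=0.
So the outputs are Y1=1, Y2=0. (Without the fault they would be Y1=0, Y2=0.)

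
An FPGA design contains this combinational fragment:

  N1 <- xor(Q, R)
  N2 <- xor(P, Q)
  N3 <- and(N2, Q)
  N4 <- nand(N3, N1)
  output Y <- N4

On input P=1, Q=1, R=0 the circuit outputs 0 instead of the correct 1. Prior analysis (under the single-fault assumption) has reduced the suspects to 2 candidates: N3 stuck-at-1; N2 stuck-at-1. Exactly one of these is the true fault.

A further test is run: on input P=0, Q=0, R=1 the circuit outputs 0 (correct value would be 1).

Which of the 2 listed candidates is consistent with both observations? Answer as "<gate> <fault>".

Evaluate each candidate on input P=0, Q=0, R=1:
  N3 stuck-at-1: N1=1, N2=0, N3=1 [stuck-at-1], N4=0 → 0 — matches
  N2 stuck-at-1: N1=1, N2=1 [stuck-at-1], N3=0, N4=1 → 1 — eliminated
Only N3 stuck-at-1 reproduces the observed 0.

N3 stuck-at-1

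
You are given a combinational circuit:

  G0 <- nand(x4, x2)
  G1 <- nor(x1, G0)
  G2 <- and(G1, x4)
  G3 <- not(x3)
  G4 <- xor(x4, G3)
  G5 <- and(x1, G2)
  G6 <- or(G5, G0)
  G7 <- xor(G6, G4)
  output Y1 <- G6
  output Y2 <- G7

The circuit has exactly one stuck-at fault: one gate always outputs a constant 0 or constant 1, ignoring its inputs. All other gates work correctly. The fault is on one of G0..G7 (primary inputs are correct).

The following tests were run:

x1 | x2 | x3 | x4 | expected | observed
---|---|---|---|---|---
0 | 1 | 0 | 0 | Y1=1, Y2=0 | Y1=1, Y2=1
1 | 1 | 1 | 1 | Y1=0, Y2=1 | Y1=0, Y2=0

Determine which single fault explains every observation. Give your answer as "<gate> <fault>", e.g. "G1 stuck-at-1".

G4 stuck-at-0

Fault-free values for test 1 (x1=0, x2=1, x3=0, x4=0): G0=1, G1=0, G2=0, G3=1, G4=1, G5=0, G6=1, G7=0, giving Y1=1, Y2=0. Observed Y1=1, Y2=1.
Test 1: faults giving observed Y1=1, Y2=1 are {G3 stuck-at-0, G4 stuck-at-0, G7 stuck-at-1}.
Test 2 (x1=1, x2=1, x3=1, x4=1): fault-free G0=0, G1=0, G2=0, G3=0, G4=1, G5=0, G6=0, G7=1 → Y1=0, Y2=1; observed Y1=0, Y2=0. Eliminates G3 stuck-at-0, G7 stuck-at-1.
Only G4 stuck-at-0 is consistent with every test.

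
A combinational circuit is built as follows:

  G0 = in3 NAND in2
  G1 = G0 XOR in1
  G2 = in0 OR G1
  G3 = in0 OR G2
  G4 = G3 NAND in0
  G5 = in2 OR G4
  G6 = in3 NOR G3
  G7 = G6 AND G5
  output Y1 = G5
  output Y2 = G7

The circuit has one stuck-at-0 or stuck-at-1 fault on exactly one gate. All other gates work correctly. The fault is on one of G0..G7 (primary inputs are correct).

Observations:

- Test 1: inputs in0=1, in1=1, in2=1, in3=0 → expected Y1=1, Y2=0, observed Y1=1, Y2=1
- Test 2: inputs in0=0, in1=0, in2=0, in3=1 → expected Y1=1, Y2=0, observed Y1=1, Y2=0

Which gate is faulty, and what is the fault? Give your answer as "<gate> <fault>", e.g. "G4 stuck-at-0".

Fault-free values for test 1 (in0=1, in1=1, in2=1, in3=0): G0=1, G1=0, G2=1, G3=1, G4=0, G5=1, G6=0, G7=0, giving Y1=1, Y2=0. Observed Y1=1, Y2=1.
Test 1: faults giving observed Y1=1, Y2=1 are {G3 stuck-at-0, G6 stuck-at-1, G7 stuck-at-1}.
Test 2 (in0=0, in1=0, in2=0, in3=1): fault-free G0=1, G1=1, G2=1, G3=1, G4=1, G5=1, G6=0, G7=0 → Y1=1, Y2=0; observed Y1=1, Y2=0. Eliminates G6 stuck-at-1, G7 stuck-at-1.
Only G3 stuck-at-0 is consistent with every test.

G3 stuck-at-0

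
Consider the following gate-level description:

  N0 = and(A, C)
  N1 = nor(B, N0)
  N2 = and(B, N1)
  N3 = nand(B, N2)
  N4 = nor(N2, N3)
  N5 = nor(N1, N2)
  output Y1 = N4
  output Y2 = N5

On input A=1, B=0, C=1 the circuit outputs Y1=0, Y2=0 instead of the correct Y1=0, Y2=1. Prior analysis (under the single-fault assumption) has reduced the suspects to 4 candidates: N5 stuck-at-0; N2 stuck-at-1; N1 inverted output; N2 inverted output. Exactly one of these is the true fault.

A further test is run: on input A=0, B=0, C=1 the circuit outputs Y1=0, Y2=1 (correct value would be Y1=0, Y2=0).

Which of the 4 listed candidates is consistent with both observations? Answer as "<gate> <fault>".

N1 inverted output

Evaluate each candidate on input A=0, B=0, C=1:
  N5 stuck-at-0: N0=0, N1=1, N2=0, N3=1, N4=0, N5=0 [stuck-at-0] → Y1=0, Y2=0 — eliminated
  N2 stuck-at-1: N0=0, N1=1, N2=1 [stuck-at-1], N3=1, N4=0, N5=0 → Y1=0, Y2=0 — eliminated
  N1 inverted output: N0=0, N1=0 [inverted output], N2=0, N3=1, N4=0, N5=1 → Y1=0, Y2=1 — matches
  N2 inverted output: N0=0, N1=1, N2=1 [inverted output], N3=1, N4=0, N5=0 → Y1=0, Y2=0 — eliminated
Only N1 inverted output reproduces the observed Y1=0, Y2=1.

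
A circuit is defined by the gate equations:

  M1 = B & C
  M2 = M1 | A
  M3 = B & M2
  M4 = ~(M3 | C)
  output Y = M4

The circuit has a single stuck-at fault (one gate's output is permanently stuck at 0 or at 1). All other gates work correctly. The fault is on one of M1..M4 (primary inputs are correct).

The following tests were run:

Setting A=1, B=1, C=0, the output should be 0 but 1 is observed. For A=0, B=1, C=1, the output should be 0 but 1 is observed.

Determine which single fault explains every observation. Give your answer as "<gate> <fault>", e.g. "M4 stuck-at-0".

M4 stuck-at-1

Fault-free values for test 1 (A=1, B=1, C=0): M1=0, M2=1, M3=1, M4=0, giving Y=0. Observed 1.
Test 1: faults giving observed 1 are {M2 stuck-at-0, M3 stuck-at-0, M4 stuck-at-1}.
Test 2 (A=0, B=1, C=1): fault-free M1=1, M2=1, M3=1, M4=0 → 0; observed 1. Eliminates M2 stuck-at-0, M3 stuck-at-0.
Only M4 stuck-at-1 is consistent with every test.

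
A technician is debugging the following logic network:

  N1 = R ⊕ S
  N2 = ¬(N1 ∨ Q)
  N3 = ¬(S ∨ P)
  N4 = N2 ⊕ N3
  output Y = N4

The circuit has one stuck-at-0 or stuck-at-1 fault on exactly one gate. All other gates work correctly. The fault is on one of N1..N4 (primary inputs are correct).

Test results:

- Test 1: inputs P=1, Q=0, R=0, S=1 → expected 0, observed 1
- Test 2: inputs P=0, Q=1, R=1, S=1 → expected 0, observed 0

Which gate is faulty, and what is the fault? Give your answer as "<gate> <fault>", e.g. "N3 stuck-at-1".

Fault-free values for test 1 (P=1, Q=0, R=0, S=1): N1=1, N2=0, N3=0, N4=0, giving Y=0. Observed 1.
Test 1: faults giving observed 1 are {N1 stuck-at-0, N2 stuck-at-1, N3 stuck-at-1, N4 stuck-at-1}.
Test 2 (P=0, Q=1, R=1, S=1): fault-free N1=0, N2=0, N3=0, N4=0 → 0; observed 0. Eliminates N2 stuck-at-1, N3 stuck-at-1, N4 stuck-at-1.
Only N1 stuck-at-0 is consistent with every test.

N1 stuck-at-0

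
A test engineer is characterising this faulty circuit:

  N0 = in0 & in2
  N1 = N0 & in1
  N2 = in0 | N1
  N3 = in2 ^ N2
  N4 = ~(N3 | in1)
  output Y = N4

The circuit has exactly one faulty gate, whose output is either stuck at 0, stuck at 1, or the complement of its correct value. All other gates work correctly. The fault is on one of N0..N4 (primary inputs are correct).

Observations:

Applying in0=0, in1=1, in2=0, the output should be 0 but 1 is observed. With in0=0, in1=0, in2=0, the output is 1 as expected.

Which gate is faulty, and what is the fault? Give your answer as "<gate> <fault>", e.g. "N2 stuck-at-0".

Fault-free values for test 1 (in0=0, in1=1, in2=0): N0=0, N1=0, N2=0, N3=0, N4=0, giving Y=0. Observed 1.
Test 1: faults giving observed 1 are {N4 stuck-at-1, N4 inverted output}.
Test 2 (in0=0, in1=0, in2=0): fault-free N0=0, N1=0, N2=0, N3=0, N4=1 → 1; observed 1. Eliminates N4 inverted output.
Only N4 stuck-at-1 is consistent with every test.

N4 stuck-at-1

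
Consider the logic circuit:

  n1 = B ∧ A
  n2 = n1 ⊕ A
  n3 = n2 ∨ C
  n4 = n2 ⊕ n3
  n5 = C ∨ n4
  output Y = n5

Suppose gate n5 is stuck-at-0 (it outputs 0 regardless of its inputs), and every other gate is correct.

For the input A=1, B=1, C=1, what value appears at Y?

0

Propagate with n5 forced: n1=1, n2=0, n3=1, n4=1, n5=0 [stuck-at-0].
So Y = 0. (Without the fault it would be 1.)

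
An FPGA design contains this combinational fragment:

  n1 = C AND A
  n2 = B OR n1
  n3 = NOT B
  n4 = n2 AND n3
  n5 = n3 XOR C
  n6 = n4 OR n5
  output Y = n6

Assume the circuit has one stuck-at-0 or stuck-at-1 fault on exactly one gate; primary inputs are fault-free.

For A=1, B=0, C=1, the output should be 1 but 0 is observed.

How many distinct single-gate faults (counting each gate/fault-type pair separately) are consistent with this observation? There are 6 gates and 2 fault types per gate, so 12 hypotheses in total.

4

Fault-free: n1=1, n2=1, n3=1, n4=1, n5=0, n6=1 → 1. Observed 0.
  n1 stuck-at-0: output 0 ✓
  n1 stuck-at-1: output 1 ✗
  n2 stuck-at-0: output 0 ✓
  n2 stuck-at-1: output 1 ✗
  n3 stuck-at-0: output 1 ✗
  n3 stuck-at-1: output 1 ✗
  n4 stuck-at-0: output 0 ✓
  n4 stuck-at-1: output 1 ✗
  n5 stuck-at-0: output 1 ✗
  n5 stuck-at-1: output 1 ✗
  n6 stuck-at-0: output 0 ✓
  n6 stuck-at-1: output 1 ✗
Consistent faults: {n1 stuck-at-0, n2 stuck-at-0, n4 stuck-at-0, n6 stuck-at-0} — 4 in all.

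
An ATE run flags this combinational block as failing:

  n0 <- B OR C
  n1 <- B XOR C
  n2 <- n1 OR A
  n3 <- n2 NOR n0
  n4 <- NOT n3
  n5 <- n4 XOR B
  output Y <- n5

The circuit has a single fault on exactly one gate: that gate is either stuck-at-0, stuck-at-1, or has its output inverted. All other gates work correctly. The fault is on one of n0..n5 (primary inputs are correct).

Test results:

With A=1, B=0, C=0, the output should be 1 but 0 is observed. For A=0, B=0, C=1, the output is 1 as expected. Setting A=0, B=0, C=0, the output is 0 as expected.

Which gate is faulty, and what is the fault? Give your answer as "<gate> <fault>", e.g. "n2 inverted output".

n2 stuck-at-0

Fault-free values for test 1 (A=1, B=0, C=0): n0=0, n1=0, n2=1, n3=0, n4=1, n5=1, giving Y=1. Observed 0.
Test 1: faults giving observed 0 are {n2 stuck-at-0, n2 inverted output, n3 stuck-at-1, n3 inverted output, n4 stuck-at-0, n4 inverted output, n5 stuck-at-0, n5 inverted output}.
Test 2 (A=0, B=0, C=1): fault-free n0=1, n1=1, n2=1, n3=0, n4=1, n5=1 → 1; observed 1. Eliminates n3 stuck-at-1, n3 inverted output, n4 stuck-at-0, n4 inverted output, n5 stuck-at-0, n5 inverted output.
Test 3 (A=0, B=0, C=0): fault-free n0=0, n1=0, n2=0, n3=1, n4=0, n5=0 → 0; observed 0. Eliminates n2 inverted output.
Only n2 stuck-at-0 is consistent with every test.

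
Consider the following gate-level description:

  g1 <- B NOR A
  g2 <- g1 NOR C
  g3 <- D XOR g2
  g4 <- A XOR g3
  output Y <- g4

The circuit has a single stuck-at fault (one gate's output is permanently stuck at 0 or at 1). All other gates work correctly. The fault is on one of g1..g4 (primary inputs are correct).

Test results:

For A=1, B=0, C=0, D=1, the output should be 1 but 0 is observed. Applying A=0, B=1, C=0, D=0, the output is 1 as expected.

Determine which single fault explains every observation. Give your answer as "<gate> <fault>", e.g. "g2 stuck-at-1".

Fault-free values for test 1 (A=1, B=0, C=0, D=1): g1=0, g2=1, g3=0, g4=1, giving Y=1. Observed 0.
Test 1: faults giving observed 0 are {g1 stuck-at-1, g2 stuck-at-0, g3 stuck-at-1, g4 stuck-at-0}.
Test 2 (A=0, B=1, C=0, D=0): fault-free g1=0, g2=1, g3=1, g4=1 → 1; observed 1. Eliminates g1 stuck-at-1, g2 stuck-at-0, g4 stuck-at-0.
Only g3 stuck-at-1 is consistent with every test.

g3 stuck-at-1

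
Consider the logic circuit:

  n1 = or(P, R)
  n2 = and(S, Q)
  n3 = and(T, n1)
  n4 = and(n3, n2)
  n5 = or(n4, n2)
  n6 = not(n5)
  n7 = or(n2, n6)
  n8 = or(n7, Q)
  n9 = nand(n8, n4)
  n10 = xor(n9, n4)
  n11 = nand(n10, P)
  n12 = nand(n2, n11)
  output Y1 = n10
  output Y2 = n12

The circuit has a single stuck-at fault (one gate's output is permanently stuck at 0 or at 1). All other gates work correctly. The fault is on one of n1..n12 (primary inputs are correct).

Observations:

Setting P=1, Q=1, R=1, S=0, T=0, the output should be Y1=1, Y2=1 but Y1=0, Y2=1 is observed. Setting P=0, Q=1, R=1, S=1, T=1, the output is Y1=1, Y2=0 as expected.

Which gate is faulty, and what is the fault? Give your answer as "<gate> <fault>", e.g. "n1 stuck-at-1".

Fault-free values for test 1 (P=1, Q=1, R=1, S=0, T=0): n1=1, n2=0, n3=0, n4=0, n5=0, n6=1, n7=1, n8=1, n9=1, n10=1, n11=0, n12=1, giving Y1=1, Y2=1. Observed Y1=0, Y2=1.
Test 1: faults giving observed Y1=0, Y2=1 are {n9 stuck-at-0, n10 stuck-at-0}.
Test 2 (P=0, Q=1, R=1, S=1, T=1): fault-free n1=1, n2=1, n3=1, n4=1, n5=1, n6=0, n7=1, n8=1, n9=0, n10=1, n11=1, n12=0 → Y1=1, Y2=0; observed Y1=1, Y2=0. Eliminates n10 stuck-at-0.
Only n9 stuck-at-0 is consistent with every test.

n9 stuck-at-0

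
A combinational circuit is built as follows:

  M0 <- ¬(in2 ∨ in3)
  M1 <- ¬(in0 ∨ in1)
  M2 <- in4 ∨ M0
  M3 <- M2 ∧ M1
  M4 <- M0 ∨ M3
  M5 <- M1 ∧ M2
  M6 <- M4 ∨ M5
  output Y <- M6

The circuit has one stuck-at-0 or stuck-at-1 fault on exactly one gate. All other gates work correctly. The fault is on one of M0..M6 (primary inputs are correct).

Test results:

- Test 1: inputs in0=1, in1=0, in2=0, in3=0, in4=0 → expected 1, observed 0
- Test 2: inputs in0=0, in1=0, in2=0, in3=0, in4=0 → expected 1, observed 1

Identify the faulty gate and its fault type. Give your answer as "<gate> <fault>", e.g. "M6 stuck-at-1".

M4 stuck-at-0

Fault-free values for test 1 (in0=1, in1=0, in2=0, in3=0, in4=0): M0=1, M1=0, M2=1, M3=0, M4=1, M5=0, M6=1, giving Y=1. Observed 0.
Test 1: faults giving observed 0 are {M0 stuck-at-0, M4 stuck-at-0, M6 stuck-at-0}.
Test 2 (in0=0, in1=0, in2=0, in3=0, in4=0): fault-free M0=1, M1=1, M2=1, M3=1, M4=1, M5=1, M6=1 → 1; observed 1. Eliminates M0 stuck-at-0, M6 stuck-at-0.
Only M4 stuck-at-0 is consistent with every test.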